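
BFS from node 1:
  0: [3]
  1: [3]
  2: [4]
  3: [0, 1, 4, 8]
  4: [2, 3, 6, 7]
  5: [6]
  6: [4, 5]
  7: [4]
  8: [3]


Visit 1, enqueue [3]
Visit 3, enqueue [0, 4, 8]
Visit 0, enqueue []
Visit 4, enqueue [2, 6, 7]
Visit 8, enqueue []
Visit 2, enqueue []
Visit 6, enqueue [5]
Visit 7, enqueue []
Visit 5, enqueue []

BFS order: [1, 3, 0, 4, 8, 2, 6, 7, 5]


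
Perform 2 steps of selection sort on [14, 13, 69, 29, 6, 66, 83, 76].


Initial: [14, 13, 69, 29, 6, 66, 83, 76]
Step 1: min=6 at 4
  Swap: [6, 13, 69, 29, 14, 66, 83, 76]
Step 2: min=13 at 1
  Swap: [6, 13, 69, 29, 14, 66, 83, 76]

After 2 steps: [6, 13, 69, 29, 14, 66, 83, 76]


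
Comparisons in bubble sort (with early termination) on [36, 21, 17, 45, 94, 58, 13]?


Algorithm: bubble sort (with early termination)
Input: [36, 21, 17, 45, 94, 58, 13]
Sorted: [13, 17, 21, 36, 45, 58, 94]

21


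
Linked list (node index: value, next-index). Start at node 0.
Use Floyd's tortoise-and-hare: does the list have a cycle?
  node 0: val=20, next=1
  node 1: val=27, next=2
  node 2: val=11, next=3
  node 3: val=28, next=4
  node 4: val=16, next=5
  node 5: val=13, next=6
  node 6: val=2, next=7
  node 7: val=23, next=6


Floyd's tortoise (slow, +1) and hare (fast, +2):
  init: slow=0, fast=0
  step 1: slow=1, fast=2
  step 2: slow=2, fast=4
  step 3: slow=3, fast=6
  step 4: slow=4, fast=6
  step 5: slow=5, fast=6
  step 6: slow=6, fast=6
  slow == fast at node 6: cycle detected

Cycle: yes


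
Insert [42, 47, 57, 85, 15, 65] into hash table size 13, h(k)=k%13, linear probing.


Insert 42: h=3 -> slot 3
Insert 47: h=8 -> slot 8
Insert 57: h=5 -> slot 5
Insert 85: h=7 -> slot 7
Insert 15: h=2 -> slot 2
Insert 65: h=0 -> slot 0

Table: [65, None, 15, 42, None, 57, None, 85, 47, None, None, None, None]


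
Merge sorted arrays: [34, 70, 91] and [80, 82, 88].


Take 34 from A
Take 70 from A
Take 80 from B
Take 82 from B
Take 88 from B

Merged: [34, 70, 80, 82, 88, 91]


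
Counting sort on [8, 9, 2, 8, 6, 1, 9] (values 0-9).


Input: [8, 9, 2, 8, 6, 1, 9]
Counts: [0, 1, 1, 0, 0, 0, 1, 0, 2, 2]

Sorted: [1, 2, 6, 8, 8, 9, 9]


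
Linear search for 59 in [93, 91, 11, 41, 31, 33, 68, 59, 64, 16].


i=0: 93!=59
i=1: 91!=59
i=2: 11!=59
i=3: 41!=59
i=4: 31!=59
i=5: 33!=59
i=6: 68!=59
i=7: 59==59 found!

Found at 7, 8 comps


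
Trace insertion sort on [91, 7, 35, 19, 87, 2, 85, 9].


Initial: [91, 7, 35, 19, 87, 2, 85, 9]
Insert 7: [7, 91, 35, 19, 87, 2, 85, 9]
Insert 35: [7, 35, 91, 19, 87, 2, 85, 9]
Insert 19: [7, 19, 35, 91, 87, 2, 85, 9]
Insert 87: [7, 19, 35, 87, 91, 2, 85, 9]
Insert 2: [2, 7, 19, 35, 87, 91, 85, 9]
Insert 85: [2, 7, 19, 35, 85, 87, 91, 9]
Insert 9: [2, 7, 9, 19, 35, 85, 87, 91]

Sorted: [2, 7, 9, 19, 35, 85, 87, 91]


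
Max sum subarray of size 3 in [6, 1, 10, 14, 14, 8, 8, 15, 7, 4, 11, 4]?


[0:3]: 17
[1:4]: 25
[2:5]: 38
[3:6]: 36
[4:7]: 30
[5:8]: 31
[6:9]: 30
[7:10]: 26
[8:11]: 22
[9:12]: 19

Max: 38 at [2:5]


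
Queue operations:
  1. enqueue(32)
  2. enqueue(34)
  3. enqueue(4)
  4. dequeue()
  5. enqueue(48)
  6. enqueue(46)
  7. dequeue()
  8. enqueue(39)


enqueue(32) -> [32]
enqueue(34) -> [32, 34]
enqueue(4) -> [32, 34, 4]
dequeue()->32, [34, 4]
enqueue(48) -> [34, 4, 48]
enqueue(46) -> [34, 4, 48, 46]
dequeue()->34, [4, 48, 46]
enqueue(39) -> [4, 48, 46, 39]

Final queue: [4, 48, 46, 39]


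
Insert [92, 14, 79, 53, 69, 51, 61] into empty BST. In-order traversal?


Insert 92: root
Insert 14: L from 92
Insert 79: L from 92 -> R from 14
Insert 53: L from 92 -> R from 14 -> L from 79
Insert 69: L from 92 -> R from 14 -> L from 79 -> R from 53
Insert 51: L from 92 -> R from 14 -> L from 79 -> L from 53
Insert 61: L from 92 -> R from 14 -> L from 79 -> R from 53 -> L from 69

In-order: [14, 51, 53, 61, 69, 79, 92]


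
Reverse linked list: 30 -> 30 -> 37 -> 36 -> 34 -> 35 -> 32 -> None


Step 1: curr=30, set curr.next=prev(None) | reversed so far: 30
Step 2: curr=30, set curr.next=prev(30) | reversed so far: 30 -> 30
Step 3: curr=37, set curr.next=prev(30) | reversed so far: 37 -> 30 -> 30
Step 4: curr=36, set curr.next=prev(37) | reversed so far: 36 -> 37 -> 30 -> 30
Step 5: curr=34, set curr.next=prev(36) | reversed so far: 34 -> 36 -> 37 -> 30 -> 30
Step 6: curr=35, set curr.next=prev(34) | reversed so far: 35 -> 34 -> 36 -> 37 -> 30 -> 30
Step 7: curr=32, set curr.next=prev(35) | reversed so far: 32 -> 35 -> 34 -> 36 -> 37 -> 30 -> 30

32 -> 35 -> 34 -> 36 -> 37 -> 30 -> 30 -> None


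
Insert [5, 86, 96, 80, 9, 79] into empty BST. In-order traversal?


Insert 5: root
Insert 86: R from 5
Insert 96: R from 5 -> R from 86
Insert 80: R from 5 -> L from 86
Insert 9: R from 5 -> L from 86 -> L from 80
Insert 79: R from 5 -> L from 86 -> L from 80 -> R from 9

In-order: [5, 9, 79, 80, 86, 96]


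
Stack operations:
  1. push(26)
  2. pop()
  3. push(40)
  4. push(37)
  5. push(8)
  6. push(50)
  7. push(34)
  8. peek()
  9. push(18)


push(26) -> [26]
pop()->26, []
push(40) -> [40]
push(37) -> [40, 37]
push(8) -> [40, 37, 8]
push(50) -> [40, 37, 8, 50]
push(34) -> [40, 37, 8, 50, 34]
peek()->34
push(18) -> [40, 37, 8, 50, 34, 18]

Final stack: [40, 37, 8, 50, 34, 18]


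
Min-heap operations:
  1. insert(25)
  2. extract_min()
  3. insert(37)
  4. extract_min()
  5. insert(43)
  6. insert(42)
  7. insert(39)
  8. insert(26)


insert(25) -> [25]
extract_min()->25, []
insert(37) -> [37]
extract_min()->37, []
insert(43) -> [43]
insert(42) -> [42, 43]
insert(39) -> [39, 43, 42]
insert(26) -> [26, 39, 42, 43]

Final heap: [26, 39, 42, 43]


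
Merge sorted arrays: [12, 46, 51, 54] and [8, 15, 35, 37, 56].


Take 8 from B
Take 12 from A
Take 15 from B
Take 35 from B
Take 37 from B
Take 46 from A
Take 51 from A
Take 54 from A

Merged: [8, 12, 15, 35, 37, 46, 51, 54, 56]


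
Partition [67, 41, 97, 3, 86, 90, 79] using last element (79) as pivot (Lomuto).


Pivot: 79
  67 <= 79: advance i (no swap)
  41 <= 79: advance i (no swap)
  3 <= 79: swap -> [67, 41, 3, 97, 86, 90, 79]
Place pivot at 3: [67, 41, 3, 79, 86, 90, 97]

Partitioned: [67, 41, 3, 79, 86, 90, 97]


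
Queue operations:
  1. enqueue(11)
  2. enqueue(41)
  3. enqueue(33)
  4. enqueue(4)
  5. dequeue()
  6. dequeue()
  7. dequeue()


enqueue(11) -> [11]
enqueue(41) -> [11, 41]
enqueue(33) -> [11, 41, 33]
enqueue(4) -> [11, 41, 33, 4]
dequeue()->11, [41, 33, 4]
dequeue()->41, [33, 4]
dequeue()->33, [4]

Final queue: [4]


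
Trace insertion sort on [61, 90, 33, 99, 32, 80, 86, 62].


Initial: [61, 90, 33, 99, 32, 80, 86, 62]
Insert 90: [61, 90, 33, 99, 32, 80, 86, 62]
Insert 33: [33, 61, 90, 99, 32, 80, 86, 62]
Insert 99: [33, 61, 90, 99, 32, 80, 86, 62]
Insert 32: [32, 33, 61, 90, 99, 80, 86, 62]
Insert 80: [32, 33, 61, 80, 90, 99, 86, 62]
Insert 86: [32, 33, 61, 80, 86, 90, 99, 62]
Insert 62: [32, 33, 61, 62, 80, 86, 90, 99]

Sorted: [32, 33, 61, 62, 80, 86, 90, 99]


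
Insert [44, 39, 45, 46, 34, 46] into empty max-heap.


Insert 44: [44]
Insert 39: [44, 39]
Insert 45: [45, 39, 44]
Insert 46: [46, 45, 44, 39]
Insert 34: [46, 45, 44, 39, 34]
Insert 46: [46, 45, 46, 39, 34, 44]

Final heap: [46, 45, 46, 39, 34, 44]


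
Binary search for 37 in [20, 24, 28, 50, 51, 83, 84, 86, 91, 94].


Step 1: lo=0, hi=9, mid=4, val=51
Step 2: lo=0, hi=3, mid=1, val=24
Step 3: lo=2, hi=3, mid=2, val=28
Step 4: lo=3, hi=3, mid=3, val=50

Not found


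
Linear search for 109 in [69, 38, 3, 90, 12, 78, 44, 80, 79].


i=0: 69!=109
i=1: 38!=109
i=2: 3!=109
i=3: 90!=109
i=4: 12!=109
i=5: 78!=109
i=6: 44!=109
i=7: 80!=109
i=8: 79!=109

Not found, 9 comps


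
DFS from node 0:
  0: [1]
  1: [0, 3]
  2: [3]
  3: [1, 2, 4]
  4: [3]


Visit 0, push [1]
Visit 1, push [3]
Visit 3, push [4, 2]
Visit 2, push []
Visit 4, push []

DFS order: [0, 1, 3, 2, 4]


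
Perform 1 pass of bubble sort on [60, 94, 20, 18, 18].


Initial: [60, 94, 20, 18, 18]
Pass 1: [60, 20, 18, 18, 94] (3 swaps)

After 1 pass: [60, 20, 18, 18, 94]


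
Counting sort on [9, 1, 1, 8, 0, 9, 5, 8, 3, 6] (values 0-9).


Input: [9, 1, 1, 8, 0, 9, 5, 8, 3, 6]
Counts: [1, 2, 0, 1, 0, 1, 1, 0, 2, 2]

Sorted: [0, 1, 1, 3, 5, 6, 8, 8, 9, 9]


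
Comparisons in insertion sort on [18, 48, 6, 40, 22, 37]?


Algorithm: insertion sort
Input: [18, 48, 6, 40, 22, 37]
Sorted: [6, 18, 22, 37, 40, 48]

11


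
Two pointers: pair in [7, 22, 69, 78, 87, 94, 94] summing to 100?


lo=0(7)+hi=6(94)=101
lo=0(7)+hi=5(94)=101
lo=0(7)+hi=4(87)=94
lo=1(22)+hi=4(87)=109
lo=1(22)+hi=3(78)=100

Yes: 22+78=100


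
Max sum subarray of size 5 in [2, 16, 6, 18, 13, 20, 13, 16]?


[0:5]: 55
[1:6]: 73
[2:7]: 70
[3:8]: 80

Max: 80 at [3:8]


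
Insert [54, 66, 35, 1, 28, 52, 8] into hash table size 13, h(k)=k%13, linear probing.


Insert 54: h=2 -> slot 2
Insert 66: h=1 -> slot 1
Insert 35: h=9 -> slot 9
Insert 1: h=1, 2 probes -> slot 3
Insert 28: h=2, 2 probes -> slot 4
Insert 52: h=0 -> slot 0
Insert 8: h=8 -> slot 8

Table: [52, 66, 54, 1, 28, None, None, None, 8, 35, None, None, None]


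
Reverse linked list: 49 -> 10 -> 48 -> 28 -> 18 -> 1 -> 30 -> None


Step 1: curr=49, set curr.next=prev(None) | reversed so far: 49
Step 2: curr=10, set curr.next=prev(49) | reversed so far: 10 -> 49
Step 3: curr=48, set curr.next=prev(10) | reversed so far: 48 -> 10 -> 49
Step 4: curr=28, set curr.next=prev(48) | reversed so far: 28 -> 48 -> 10 -> 49
Step 5: curr=18, set curr.next=prev(28) | reversed so far: 18 -> 28 -> 48 -> 10 -> 49
Step 6: curr=1, set curr.next=prev(18) | reversed so far: 1 -> 18 -> 28 -> 48 -> 10 -> 49
Step 7: curr=30, set curr.next=prev(1) | reversed so far: 30 -> 1 -> 18 -> 28 -> 48 -> 10 -> 49

30 -> 1 -> 18 -> 28 -> 48 -> 10 -> 49 -> None


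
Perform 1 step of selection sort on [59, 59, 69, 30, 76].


Initial: [59, 59, 69, 30, 76]
Step 1: min=30 at 3
  Swap: [30, 59, 69, 59, 76]

After 1 step: [30, 59, 69, 59, 76]


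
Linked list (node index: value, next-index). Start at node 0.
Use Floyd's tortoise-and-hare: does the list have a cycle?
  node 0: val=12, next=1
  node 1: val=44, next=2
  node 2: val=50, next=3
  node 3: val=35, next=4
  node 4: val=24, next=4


Floyd's tortoise (slow, +1) and hare (fast, +2):
  init: slow=0, fast=0
  step 1: slow=1, fast=2
  step 2: slow=2, fast=4
  step 3: slow=3, fast=4
  step 4: slow=4, fast=4
  slow == fast at node 4: cycle detected

Cycle: yes


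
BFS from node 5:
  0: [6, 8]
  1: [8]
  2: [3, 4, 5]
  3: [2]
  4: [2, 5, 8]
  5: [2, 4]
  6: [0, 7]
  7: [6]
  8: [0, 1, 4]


Visit 5, enqueue [2, 4]
Visit 2, enqueue [3]
Visit 4, enqueue [8]
Visit 3, enqueue []
Visit 8, enqueue [0, 1]
Visit 0, enqueue [6]
Visit 1, enqueue []
Visit 6, enqueue [7]
Visit 7, enqueue []

BFS order: [5, 2, 4, 3, 8, 0, 1, 6, 7]


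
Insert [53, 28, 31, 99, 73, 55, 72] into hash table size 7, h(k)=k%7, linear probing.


Insert 53: h=4 -> slot 4
Insert 28: h=0 -> slot 0
Insert 31: h=3 -> slot 3
Insert 99: h=1 -> slot 1
Insert 73: h=3, 2 probes -> slot 5
Insert 55: h=6 -> slot 6
Insert 72: h=2 -> slot 2

Table: [28, 99, 72, 31, 53, 73, 55]


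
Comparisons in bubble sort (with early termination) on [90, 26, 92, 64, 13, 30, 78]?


Algorithm: bubble sort (with early termination)
Input: [90, 26, 92, 64, 13, 30, 78]
Sorted: [13, 26, 30, 64, 78, 90, 92]

20


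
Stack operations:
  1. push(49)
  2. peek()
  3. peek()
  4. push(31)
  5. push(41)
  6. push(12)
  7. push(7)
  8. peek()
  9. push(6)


push(49) -> [49]
peek()->49
peek()->49
push(31) -> [49, 31]
push(41) -> [49, 31, 41]
push(12) -> [49, 31, 41, 12]
push(7) -> [49, 31, 41, 12, 7]
peek()->7
push(6) -> [49, 31, 41, 12, 7, 6]

Final stack: [49, 31, 41, 12, 7, 6]


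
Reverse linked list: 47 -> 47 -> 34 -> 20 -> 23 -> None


Step 1: curr=47, set curr.next=prev(None) | reversed so far: 47
Step 2: curr=47, set curr.next=prev(47) | reversed so far: 47 -> 47
Step 3: curr=34, set curr.next=prev(47) | reversed so far: 34 -> 47 -> 47
Step 4: curr=20, set curr.next=prev(34) | reversed so far: 20 -> 34 -> 47 -> 47
Step 5: curr=23, set curr.next=prev(20) | reversed so far: 23 -> 20 -> 34 -> 47 -> 47

23 -> 20 -> 34 -> 47 -> 47 -> None


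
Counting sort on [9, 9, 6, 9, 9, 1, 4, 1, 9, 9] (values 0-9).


Input: [9, 9, 6, 9, 9, 1, 4, 1, 9, 9]
Counts: [0, 2, 0, 0, 1, 0, 1, 0, 0, 6]

Sorted: [1, 1, 4, 6, 9, 9, 9, 9, 9, 9]


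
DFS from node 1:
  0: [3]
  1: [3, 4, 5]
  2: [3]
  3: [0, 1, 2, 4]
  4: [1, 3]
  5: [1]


Visit 1, push [5, 4, 3]
Visit 3, push [4, 2, 0]
Visit 0, push []
Visit 2, push []
Visit 4, push []
Visit 5, push []

DFS order: [1, 3, 0, 2, 4, 5]


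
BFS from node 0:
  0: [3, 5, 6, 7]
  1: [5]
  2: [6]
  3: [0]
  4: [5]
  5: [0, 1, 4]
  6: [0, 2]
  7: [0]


Visit 0, enqueue [3, 5, 6, 7]
Visit 3, enqueue []
Visit 5, enqueue [1, 4]
Visit 6, enqueue [2]
Visit 7, enqueue []
Visit 1, enqueue []
Visit 4, enqueue []
Visit 2, enqueue []

BFS order: [0, 3, 5, 6, 7, 1, 4, 2]


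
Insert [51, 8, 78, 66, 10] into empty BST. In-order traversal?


Insert 51: root
Insert 8: L from 51
Insert 78: R from 51
Insert 66: R from 51 -> L from 78
Insert 10: L from 51 -> R from 8

In-order: [8, 10, 51, 66, 78]


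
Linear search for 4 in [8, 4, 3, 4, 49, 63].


i=0: 8!=4
i=1: 4==4 found!

Found at 1, 2 comps


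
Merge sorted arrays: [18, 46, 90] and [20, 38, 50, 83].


Take 18 from A
Take 20 from B
Take 38 from B
Take 46 from A
Take 50 from B
Take 83 from B

Merged: [18, 20, 38, 46, 50, 83, 90]


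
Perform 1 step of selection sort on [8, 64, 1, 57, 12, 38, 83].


Initial: [8, 64, 1, 57, 12, 38, 83]
Step 1: min=1 at 2
  Swap: [1, 64, 8, 57, 12, 38, 83]

After 1 step: [1, 64, 8, 57, 12, 38, 83]


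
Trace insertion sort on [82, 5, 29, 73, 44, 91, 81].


Initial: [82, 5, 29, 73, 44, 91, 81]
Insert 5: [5, 82, 29, 73, 44, 91, 81]
Insert 29: [5, 29, 82, 73, 44, 91, 81]
Insert 73: [5, 29, 73, 82, 44, 91, 81]
Insert 44: [5, 29, 44, 73, 82, 91, 81]
Insert 91: [5, 29, 44, 73, 82, 91, 81]
Insert 81: [5, 29, 44, 73, 81, 82, 91]

Sorted: [5, 29, 44, 73, 81, 82, 91]


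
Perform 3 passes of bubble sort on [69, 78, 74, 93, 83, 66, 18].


Initial: [69, 78, 74, 93, 83, 66, 18]
Pass 1: [69, 74, 78, 83, 66, 18, 93] (4 swaps)
Pass 2: [69, 74, 78, 66, 18, 83, 93] (2 swaps)
Pass 3: [69, 74, 66, 18, 78, 83, 93] (2 swaps)

After 3 passes: [69, 74, 66, 18, 78, 83, 93]


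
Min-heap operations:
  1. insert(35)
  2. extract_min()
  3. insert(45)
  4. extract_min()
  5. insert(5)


insert(35) -> [35]
extract_min()->35, []
insert(45) -> [45]
extract_min()->45, []
insert(5) -> [5]

Final heap: [5]


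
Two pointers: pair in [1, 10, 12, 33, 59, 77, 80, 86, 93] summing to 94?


lo=0(1)+hi=8(93)=94

Yes: 1+93=94


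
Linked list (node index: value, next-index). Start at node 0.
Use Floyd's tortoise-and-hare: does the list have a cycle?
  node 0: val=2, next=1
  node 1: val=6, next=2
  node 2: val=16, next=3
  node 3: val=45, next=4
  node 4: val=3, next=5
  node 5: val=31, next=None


Floyd's tortoise (slow, +1) and hare (fast, +2):
  init: slow=0, fast=0
  step 1: slow=1, fast=2
  step 2: slow=2, fast=4
  step 3: fast 4->5->None, no cycle

Cycle: no


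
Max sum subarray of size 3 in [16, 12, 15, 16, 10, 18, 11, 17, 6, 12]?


[0:3]: 43
[1:4]: 43
[2:5]: 41
[3:6]: 44
[4:7]: 39
[5:8]: 46
[6:9]: 34
[7:10]: 35

Max: 46 at [5:8]


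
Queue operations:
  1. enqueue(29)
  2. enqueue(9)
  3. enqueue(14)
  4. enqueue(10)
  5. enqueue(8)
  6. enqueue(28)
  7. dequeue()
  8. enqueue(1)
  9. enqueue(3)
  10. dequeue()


enqueue(29) -> [29]
enqueue(9) -> [29, 9]
enqueue(14) -> [29, 9, 14]
enqueue(10) -> [29, 9, 14, 10]
enqueue(8) -> [29, 9, 14, 10, 8]
enqueue(28) -> [29, 9, 14, 10, 8, 28]
dequeue()->29, [9, 14, 10, 8, 28]
enqueue(1) -> [9, 14, 10, 8, 28, 1]
enqueue(3) -> [9, 14, 10, 8, 28, 1, 3]
dequeue()->9, [14, 10, 8, 28, 1, 3]

Final queue: [14, 10, 8, 28, 1, 3]


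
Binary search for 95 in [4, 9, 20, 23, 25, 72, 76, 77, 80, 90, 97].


Step 1: lo=0, hi=10, mid=5, val=72
Step 2: lo=6, hi=10, mid=8, val=80
Step 3: lo=9, hi=10, mid=9, val=90
Step 4: lo=10, hi=10, mid=10, val=97

Not found


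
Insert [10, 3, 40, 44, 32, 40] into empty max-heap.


Insert 10: [10]
Insert 3: [10, 3]
Insert 40: [40, 3, 10]
Insert 44: [44, 40, 10, 3]
Insert 32: [44, 40, 10, 3, 32]
Insert 40: [44, 40, 40, 3, 32, 10]

Final heap: [44, 40, 40, 3, 32, 10]


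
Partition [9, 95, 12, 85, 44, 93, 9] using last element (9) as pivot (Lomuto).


Pivot: 9
  9 <= 9: advance i (no swap)
Place pivot at 1: [9, 9, 12, 85, 44, 93, 95]

Partitioned: [9, 9, 12, 85, 44, 93, 95]


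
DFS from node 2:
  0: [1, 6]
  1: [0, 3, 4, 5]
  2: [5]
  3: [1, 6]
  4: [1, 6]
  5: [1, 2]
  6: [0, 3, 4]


Visit 2, push [5]
Visit 5, push [1]
Visit 1, push [4, 3, 0]
Visit 0, push [6]
Visit 6, push [4, 3]
Visit 3, push []
Visit 4, push []

DFS order: [2, 5, 1, 0, 6, 3, 4]


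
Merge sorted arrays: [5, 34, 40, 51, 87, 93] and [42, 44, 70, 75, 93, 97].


Take 5 from A
Take 34 from A
Take 40 from A
Take 42 from B
Take 44 from B
Take 51 from A
Take 70 from B
Take 75 from B
Take 87 from A
Take 93 from A

Merged: [5, 34, 40, 42, 44, 51, 70, 75, 87, 93, 93, 97]


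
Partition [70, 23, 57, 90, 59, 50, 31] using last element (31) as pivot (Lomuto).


Pivot: 31
  23 <= 31: swap -> [23, 70, 57, 90, 59, 50, 31]
Place pivot at 1: [23, 31, 57, 90, 59, 50, 70]

Partitioned: [23, 31, 57, 90, 59, 50, 70]


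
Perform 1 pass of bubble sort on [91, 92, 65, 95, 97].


Initial: [91, 92, 65, 95, 97]
Pass 1: [91, 65, 92, 95, 97] (1 swaps)

After 1 pass: [91, 65, 92, 95, 97]


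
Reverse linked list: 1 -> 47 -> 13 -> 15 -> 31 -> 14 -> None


Step 1: curr=1, set curr.next=prev(None) | reversed so far: 1
Step 2: curr=47, set curr.next=prev(1) | reversed so far: 47 -> 1
Step 3: curr=13, set curr.next=prev(47) | reversed so far: 13 -> 47 -> 1
Step 4: curr=15, set curr.next=prev(13) | reversed so far: 15 -> 13 -> 47 -> 1
Step 5: curr=31, set curr.next=prev(15) | reversed so far: 31 -> 15 -> 13 -> 47 -> 1
Step 6: curr=14, set curr.next=prev(31) | reversed so far: 14 -> 31 -> 15 -> 13 -> 47 -> 1

14 -> 31 -> 15 -> 13 -> 47 -> 1 -> None


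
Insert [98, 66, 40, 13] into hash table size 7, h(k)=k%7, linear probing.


Insert 98: h=0 -> slot 0
Insert 66: h=3 -> slot 3
Insert 40: h=5 -> slot 5
Insert 13: h=6 -> slot 6

Table: [98, None, None, 66, None, 40, 13]


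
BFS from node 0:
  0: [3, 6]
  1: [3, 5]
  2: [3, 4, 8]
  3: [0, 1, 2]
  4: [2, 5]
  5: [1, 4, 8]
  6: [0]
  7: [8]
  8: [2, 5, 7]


Visit 0, enqueue [3, 6]
Visit 3, enqueue [1, 2]
Visit 6, enqueue []
Visit 1, enqueue [5]
Visit 2, enqueue [4, 8]
Visit 5, enqueue []
Visit 4, enqueue []
Visit 8, enqueue [7]
Visit 7, enqueue []

BFS order: [0, 3, 6, 1, 2, 5, 4, 8, 7]


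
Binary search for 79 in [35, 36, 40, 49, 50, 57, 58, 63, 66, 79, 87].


Step 1: lo=0, hi=10, mid=5, val=57
Step 2: lo=6, hi=10, mid=8, val=66
Step 3: lo=9, hi=10, mid=9, val=79

Found at index 9


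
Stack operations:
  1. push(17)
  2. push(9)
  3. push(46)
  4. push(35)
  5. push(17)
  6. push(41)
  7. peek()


push(17) -> [17]
push(9) -> [17, 9]
push(46) -> [17, 9, 46]
push(35) -> [17, 9, 46, 35]
push(17) -> [17, 9, 46, 35, 17]
push(41) -> [17, 9, 46, 35, 17, 41]
peek()->41

Final stack: [17, 9, 46, 35, 17, 41]


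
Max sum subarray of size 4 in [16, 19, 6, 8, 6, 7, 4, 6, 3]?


[0:4]: 49
[1:5]: 39
[2:6]: 27
[3:7]: 25
[4:8]: 23
[5:9]: 20

Max: 49 at [0:4]


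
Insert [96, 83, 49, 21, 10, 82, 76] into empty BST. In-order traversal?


Insert 96: root
Insert 83: L from 96
Insert 49: L from 96 -> L from 83
Insert 21: L from 96 -> L from 83 -> L from 49
Insert 10: L from 96 -> L from 83 -> L from 49 -> L from 21
Insert 82: L from 96 -> L from 83 -> R from 49
Insert 76: L from 96 -> L from 83 -> R from 49 -> L from 82

In-order: [10, 21, 49, 76, 82, 83, 96]


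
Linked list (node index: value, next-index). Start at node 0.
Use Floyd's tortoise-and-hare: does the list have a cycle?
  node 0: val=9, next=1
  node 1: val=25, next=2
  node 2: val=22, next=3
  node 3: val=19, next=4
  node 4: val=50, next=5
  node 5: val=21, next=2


Floyd's tortoise (slow, +1) and hare (fast, +2):
  init: slow=0, fast=0
  step 1: slow=1, fast=2
  step 2: slow=2, fast=4
  step 3: slow=3, fast=2
  step 4: slow=4, fast=4
  slow == fast at node 4: cycle detected

Cycle: yes


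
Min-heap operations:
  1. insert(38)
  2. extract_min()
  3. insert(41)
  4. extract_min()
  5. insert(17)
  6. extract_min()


insert(38) -> [38]
extract_min()->38, []
insert(41) -> [41]
extract_min()->41, []
insert(17) -> [17]
extract_min()->17, []

Final heap: []


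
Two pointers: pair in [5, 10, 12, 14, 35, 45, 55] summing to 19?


lo=0(5)+hi=6(55)=60
lo=0(5)+hi=5(45)=50
lo=0(5)+hi=4(35)=40
lo=0(5)+hi=3(14)=19

Yes: 5+14=19


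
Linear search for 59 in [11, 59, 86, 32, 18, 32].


i=0: 11!=59
i=1: 59==59 found!

Found at 1, 2 comps


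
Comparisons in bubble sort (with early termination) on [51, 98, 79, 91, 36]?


Algorithm: bubble sort (with early termination)
Input: [51, 98, 79, 91, 36]
Sorted: [36, 51, 79, 91, 98]

10


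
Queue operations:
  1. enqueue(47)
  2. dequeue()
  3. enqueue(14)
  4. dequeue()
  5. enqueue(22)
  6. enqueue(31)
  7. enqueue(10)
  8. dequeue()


enqueue(47) -> [47]
dequeue()->47, []
enqueue(14) -> [14]
dequeue()->14, []
enqueue(22) -> [22]
enqueue(31) -> [22, 31]
enqueue(10) -> [22, 31, 10]
dequeue()->22, [31, 10]

Final queue: [31, 10]


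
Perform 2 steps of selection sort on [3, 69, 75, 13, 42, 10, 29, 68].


Initial: [3, 69, 75, 13, 42, 10, 29, 68]
Step 1: min=3 at 0
  Swap: [3, 69, 75, 13, 42, 10, 29, 68]
Step 2: min=10 at 5
  Swap: [3, 10, 75, 13, 42, 69, 29, 68]

After 2 steps: [3, 10, 75, 13, 42, 69, 29, 68]


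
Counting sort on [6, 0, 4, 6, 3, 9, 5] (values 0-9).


Input: [6, 0, 4, 6, 3, 9, 5]
Counts: [1, 0, 0, 1, 1, 1, 2, 0, 0, 1]

Sorted: [0, 3, 4, 5, 6, 6, 9]


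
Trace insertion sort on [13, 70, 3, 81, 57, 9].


Initial: [13, 70, 3, 81, 57, 9]
Insert 70: [13, 70, 3, 81, 57, 9]
Insert 3: [3, 13, 70, 81, 57, 9]
Insert 81: [3, 13, 70, 81, 57, 9]
Insert 57: [3, 13, 57, 70, 81, 9]
Insert 9: [3, 9, 13, 57, 70, 81]

Sorted: [3, 9, 13, 57, 70, 81]


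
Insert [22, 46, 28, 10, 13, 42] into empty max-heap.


Insert 22: [22]
Insert 46: [46, 22]
Insert 28: [46, 22, 28]
Insert 10: [46, 22, 28, 10]
Insert 13: [46, 22, 28, 10, 13]
Insert 42: [46, 22, 42, 10, 13, 28]

Final heap: [46, 22, 42, 10, 13, 28]


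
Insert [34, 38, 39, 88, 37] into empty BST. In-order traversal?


Insert 34: root
Insert 38: R from 34
Insert 39: R from 34 -> R from 38
Insert 88: R from 34 -> R from 38 -> R from 39
Insert 37: R from 34 -> L from 38

In-order: [34, 37, 38, 39, 88]


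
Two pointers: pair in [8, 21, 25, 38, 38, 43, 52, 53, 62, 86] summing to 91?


lo=0(8)+hi=9(86)=94
lo=0(8)+hi=8(62)=70
lo=1(21)+hi=8(62)=83
lo=2(25)+hi=8(62)=87
lo=3(38)+hi=8(62)=100
lo=3(38)+hi=7(53)=91

Yes: 38+53=91


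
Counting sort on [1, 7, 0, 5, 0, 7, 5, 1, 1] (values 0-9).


Input: [1, 7, 0, 5, 0, 7, 5, 1, 1]
Counts: [2, 3, 0, 0, 0, 2, 0, 2, 0, 0]

Sorted: [0, 0, 1, 1, 1, 5, 5, 7, 7]


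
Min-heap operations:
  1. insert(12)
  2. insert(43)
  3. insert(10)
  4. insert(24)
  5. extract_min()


insert(12) -> [12]
insert(43) -> [12, 43]
insert(10) -> [10, 43, 12]
insert(24) -> [10, 24, 12, 43]
extract_min()->10, [12, 24, 43]

Final heap: [12, 24, 43]


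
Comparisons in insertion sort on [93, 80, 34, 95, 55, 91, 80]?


Algorithm: insertion sort
Input: [93, 80, 34, 95, 55, 91, 80]
Sorted: [34, 55, 80, 80, 91, 93, 95]

15


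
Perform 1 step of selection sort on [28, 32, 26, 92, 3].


Initial: [28, 32, 26, 92, 3]
Step 1: min=3 at 4
  Swap: [3, 32, 26, 92, 28]

After 1 step: [3, 32, 26, 92, 28]


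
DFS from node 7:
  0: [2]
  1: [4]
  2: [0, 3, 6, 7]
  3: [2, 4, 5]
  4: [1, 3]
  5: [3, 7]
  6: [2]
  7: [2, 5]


Visit 7, push [5, 2]
Visit 2, push [6, 3, 0]
Visit 0, push []
Visit 3, push [5, 4]
Visit 4, push [1]
Visit 1, push []
Visit 5, push []
Visit 6, push []

DFS order: [7, 2, 0, 3, 4, 1, 5, 6]


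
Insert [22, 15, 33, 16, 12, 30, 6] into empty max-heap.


Insert 22: [22]
Insert 15: [22, 15]
Insert 33: [33, 15, 22]
Insert 16: [33, 16, 22, 15]
Insert 12: [33, 16, 22, 15, 12]
Insert 30: [33, 16, 30, 15, 12, 22]
Insert 6: [33, 16, 30, 15, 12, 22, 6]

Final heap: [33, 16, 30, 15, 12, 22, 6]


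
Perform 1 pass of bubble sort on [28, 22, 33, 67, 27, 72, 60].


Initial: [28, 22, 33, 67, 27, 72, 60]
Pass 1: [22, 28, 33, 27, 67, 60, 72] (3 swaps)

After 1 pass: [22, 28, 33, 27, 67, 60, 72]


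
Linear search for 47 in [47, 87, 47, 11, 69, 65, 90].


i=0: 47==47 found!

Found at 0, 1 comps


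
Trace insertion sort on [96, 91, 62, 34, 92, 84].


Initial: [96, 91, 62, 34, 92, 84]
Insert 91: [91, 96, 62, 34, 92, 84]
Insert 62: [62, 91, 96, 34, 92, 84]
Insert 34: [34, 62, 91, 96, 92, 84]
Insert 92: [34, 62, 91, 92, 96, 84]
Insert 84: [34, 62, 84, 91, 92, 96]

Sorted: [34, 62, 84, 91, 92, 96]


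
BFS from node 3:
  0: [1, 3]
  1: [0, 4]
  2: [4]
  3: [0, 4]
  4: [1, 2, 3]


Visit 3, enqueue [0, 4]
Visit 0, enqueue [1]
Visit 4, enqueue [2]
Visit 1, enqueue []
Visit 2, enqueue []

BFS order: [3, 0, 4, 1, 2]


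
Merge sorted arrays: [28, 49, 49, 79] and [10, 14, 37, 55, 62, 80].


Take 10 from B
Take 14 from B
Take 28 from A
Take 37 from B
Take 49 from A
Take 49 from A
Take 55 from B
Take 62 from B
Take 79 from A

Merged: [10, 14, 28, 37, 49, 49, 55, 62, 79, 80]


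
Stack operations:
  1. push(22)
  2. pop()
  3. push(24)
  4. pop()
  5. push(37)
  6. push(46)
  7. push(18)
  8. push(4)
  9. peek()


push(22) -> [22]
pop()->22, []
push(24) -> [24]
pop()->24, []
push(37) -> [37]
push(46) -> [37, 46]
push(18) -> [37, 46, 18]
push(4) -> [37, 46, 18, 4]
peek()->4

Final stack: [37, 46, 18, 4]


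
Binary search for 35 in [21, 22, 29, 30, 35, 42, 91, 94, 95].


Step 1: lo=0, hi=8, mid=4, val=35

Found at index 4


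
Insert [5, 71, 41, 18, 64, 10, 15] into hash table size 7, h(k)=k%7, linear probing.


Insert 5: h=5 -> slot 5
Insert 71: h=1 -> slot 1
Insert 41: h=6 -> slot 6
Insert 18: h=4 -> slot 4
Insert 64: h=1, 1 probes -> slot 2
Insert 10: h=3 -> slot 3
Insert 15: h=1, 6 probes -> slot 0

Table: [15, 71, 64, 10, 18, 5, 41]


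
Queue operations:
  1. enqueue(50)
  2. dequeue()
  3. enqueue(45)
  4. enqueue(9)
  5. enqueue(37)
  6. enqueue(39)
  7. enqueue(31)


enqueue(50) -> [50]
dequeue()->50, []
enqueue(45) -> [45]
enqueue(9) -> [45, 9]
enqueue(37) -> [45, 9, 37]
enqueue(39) -> [45, 9, 37, 39]
enqueue(31) -> [45, 9, 37, 39, 31]

Final queue: [45, 9, 37, 39, 31]


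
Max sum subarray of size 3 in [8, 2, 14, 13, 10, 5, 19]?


[0:3]: 24
[1:4]: 29
[2:5]: 37
[3:6]: 28
[4:7]: 34

Max: 37 at [2:5]


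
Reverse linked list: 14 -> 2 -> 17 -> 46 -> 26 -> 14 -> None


Step 1: curr=14, set curr.next=prev(None) | reversed so far: 14
Step 2: curr=2, set curr.next=prev(14) | reversed so far: 2 -> 14
Step 3: curr=17, set curr.next=prev(2) | reversed so far: 17 -> 2 -> 14
Step 4: curr=46, set curr.next=prev(17) | reversed so far: 46 -> 17 -> 2 -> 14
Step 5: curr=26, set curr.next=prev(46) | reversed so far: 26 -> 46 -> 17 -> 2 -> 14
Step 6: curr=14, set curr.next=prev(26) | reversed so far: 14 -> 26 -> 46 -> 17 -> 2 -> 14

14 -> 26 -> 46 -> 17 -> 2 -> 14 -> None


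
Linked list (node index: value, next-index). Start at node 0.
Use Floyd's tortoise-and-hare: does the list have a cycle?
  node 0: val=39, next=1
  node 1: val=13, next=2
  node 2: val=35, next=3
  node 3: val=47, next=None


Floyd's tortoise (slow, +1) and hare (fast, +2):
  init: slow=0, fast=0
  step 1: slow=1, fast=2
  step 2: fast 2->3->None, no cycle

Cycle: no


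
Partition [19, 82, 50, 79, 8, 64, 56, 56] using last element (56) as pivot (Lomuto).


Pivot: 56
  19 <= 56: advance i (no swap)
  50 <= 56: swap -> [19, 50, 82, 79, 8, 64, 56, 56]
  8 <= 56: swap -> [19, 50, 8, 79, 82, 64, 56, 56]
  56 <= 56: swap -> [19, 50, 8, 56, 82, 64, 79, 56]
Place pivot at 4: [19, 50, 8, 56, 56, 64, 79, 82]

Partitioned: [19, 50, 8, 56, 56, 64, 79, 82]


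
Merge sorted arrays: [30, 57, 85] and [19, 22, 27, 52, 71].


Take 19 from B
Take 22 from B
Take 27 from B
Take 30 from A
Take 52 from B
Take 57 from A
Take 71 from B

Merged: [19, 22, 27, 30, 52, 57, 71, 85]


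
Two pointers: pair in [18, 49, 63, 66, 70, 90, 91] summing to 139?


lo=0(18)+hi=6(91)=109
lo=1(49)+hi=6(91)=140
lo=1(49)+hi=5(90)=139

Yes: 49+90=139


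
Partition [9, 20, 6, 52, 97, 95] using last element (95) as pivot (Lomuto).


Pivot: 95
  9 <= 95: advance i (no swap)
  20 <= 95: advance i (no swap)
  6 <= 95: advance i (no swap)
  52 <= 95: advance i (no swap)
Place pivot at 4: [9, 20, 6, 52, 95, 97]

Partitioned: [9, 20, 6, 52, 95, 97]


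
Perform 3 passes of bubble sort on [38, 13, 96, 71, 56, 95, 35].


Initial: [38, 13, 96, 71, 56, 95, 35]
Pass 1: [13, 38, 71, 56, 95, 35, 96] (5 swaps)
Pass 2: [13, 38, 56, 71, 35, 95, 96] (2 swaps)
Pass 3: [13, 38, 56, 35, 71, 95, 96] (1 swaps)

After 3 passes: [13, 38, 56, 35, 71, 95, 96]


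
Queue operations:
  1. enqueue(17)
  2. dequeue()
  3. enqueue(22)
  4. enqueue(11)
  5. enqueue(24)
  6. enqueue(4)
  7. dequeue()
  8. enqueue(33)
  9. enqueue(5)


enqueue(17) -> [17]
dequeue()->17, []
enqueue(22) -> [22]
enqueue(11) -> [22, 11]
enqueue(24) -> [22, 11, 24]
enqueue(4) -> [22, 11, 24, 4]
dequeue()->22, [11, 24, 4]
enqueue(33) -> [11, 24, 4, 33]
enqueue(5) -> [11, 24, 4, 33, 5]

Final queue: [11, 24, 4, 33, 5]


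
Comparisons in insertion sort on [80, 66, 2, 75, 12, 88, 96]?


Algorithm: insertion sort
Input: [80, 66, 2, 75, 12, 88, 96]
Sorted: [2, 12, 66, 75, 80, 88, 96]

11


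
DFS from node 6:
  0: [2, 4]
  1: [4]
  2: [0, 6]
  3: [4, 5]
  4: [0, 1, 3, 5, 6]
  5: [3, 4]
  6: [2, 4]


Visit 6, push [4, 2]
Visit 2, push [0]
Visit 0, push [4]
Visit 4, push [5, 3, 1]
Visit 1, push []
Visit 3, push [5]
Visit 5, push []

DFS order: [6, 2, 0, 4, 1, 3, 5]


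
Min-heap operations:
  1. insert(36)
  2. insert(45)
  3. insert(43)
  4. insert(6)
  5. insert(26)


insert(36) -> [36]
insert(45) -> [36, 45]
insert(43) -> [36, 45, 43]
insert(6) -> [6, 36, 43, 45]
insert(26) -> [6, 26, 43, 45, 36]

Final heap: [6, 26, 43, 45, 36]


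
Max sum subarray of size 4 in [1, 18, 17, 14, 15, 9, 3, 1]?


[0:4]: 50
[1:5]: 64
[2:6]: 55
[3:7]: 41
[4:8]: 28

Max: 64 at [1:5]


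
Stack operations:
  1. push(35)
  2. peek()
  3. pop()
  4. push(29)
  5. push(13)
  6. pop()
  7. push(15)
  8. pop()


push(35) -> [35]
peek()->35
pop()->35, []
push(29) -> [29]
push(13) -> [29, 13]
pop()->13, [29]
push(15) -> [29, 15]
pop()->15, [29]

Final stack: [29]


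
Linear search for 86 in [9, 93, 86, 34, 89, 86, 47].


i=0: 9!=86
i=1: 93!=86
i=2: 86==86 found!

Found at 2, 3 comps


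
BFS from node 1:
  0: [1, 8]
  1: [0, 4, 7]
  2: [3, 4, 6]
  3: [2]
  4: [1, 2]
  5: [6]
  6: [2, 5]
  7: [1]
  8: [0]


Visit 1, enqueue [0, 4, 7]
Visit 0, enqueue [8]
Visit 4, enqueue [2]
Visit 7, enqueue []
Visit 8, enqueue []
Visit 2, enqueue [3, 6]
Visit 3, enqueue []
Visit 6, enqueue [5]
Visit 5, enqueue []

BFS order: [1, 0, 4, 7, 8, 2, 3, 6, 5]


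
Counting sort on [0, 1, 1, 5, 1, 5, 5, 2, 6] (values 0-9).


Input: [0, 1, 1, 5, 1, 5, 5, 2, 6]
Counts: [1, 3, 1, 0, 0, 3, 1, 0, 0, 0]

Sorted: [0, 1, 1, 1, 2, 5, 5, 5, 6]


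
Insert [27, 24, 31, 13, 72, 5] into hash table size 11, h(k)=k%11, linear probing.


Insert 27: h=5 -> slot 5
Insert 24: h=2 -> slot 2
Insert 31: h=9 -> slot 9
Insert 13: h=2, 1 probes -> slot 3
Insert 72: h=6 -> slot 6
Insert 5: h=5, 2 probes -> slot 7

Table: [None, None, 24, 13, None, 27, 72, 5, None, 31, None]


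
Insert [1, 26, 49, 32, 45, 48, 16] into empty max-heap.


Insert 1: [1]
Insert 26: [26, 1]
Insert 49: [49, 1, 26]
Insert 32: [49, 32, 26, 1]
Insert 45: [49, 45, 26, 1, 32]
Insert 48: [49, 45, 48, 1, 32, 26]
Insert 16: [49, 45, 48, 1, 32, 26, 16]

Final heap: [49, 45, 48, 1, 32, 26, 16]


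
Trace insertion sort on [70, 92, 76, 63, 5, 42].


Initial: [70, 92, 76, 63, 5, 42]
Insert 92: [70, 92, 76, 63, 5, 42]
Insert 76: [70, 76, 92, 63, 5, 42]
Insert 63: [63, 70, 76, 92, 5, 42]
Insert 5: [5, 63, 70, 76, 92, 42]
Insert 42: [5, 42, 63, 70, 76, 92]

Sorted: [5, 42, 63, 70, 76, 92]


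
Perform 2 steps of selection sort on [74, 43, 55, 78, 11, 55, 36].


Initial: [74, 43, 55, 78, 11, 55, 36]
Step 1: min=11 at 4
  Swap: [11, 43, 55, 78, 74, 55, 36]
Step 2: min=36 at 6
  Swap: [11, 36, 55, 78, 74, 55, 43]

After 2 steps: [11, 36, 55, 78, 74, 55, 43]


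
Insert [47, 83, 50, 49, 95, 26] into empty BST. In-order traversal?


Insert 47: root
Insert 83: R from 47
Insert 50: R from 47 -> L from 83
Insert 49: R from 47 -> L from 83 -> L from 50
Insert 95: R from 47 -> R from 83
Insert 26: L from 47

In-order: [26, 47, 49, 50, 83, 95]


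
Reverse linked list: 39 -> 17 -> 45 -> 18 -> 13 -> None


Step 1: curr=39, set curr.next=prev(None) | reversed so far: 39
Step 2: curr=17, set curr.next=prev(39) | reversed so far: 17 -> 39
Step 3: curr=45, set curr.next=prev(17) | reversed so far: 45 -> 17 -> 39
Step 4: curr=18, set curr.next=prev(45) | reversed so far: 18 -> 45 -> 17 -> 39
Step 5: curr=13, set curr.next=prev(18) | reversed so far: 13 -> 18 -> 45 -> 17 -> 39

13 -> 18 -> 45 -> 17 -> 39 -> None


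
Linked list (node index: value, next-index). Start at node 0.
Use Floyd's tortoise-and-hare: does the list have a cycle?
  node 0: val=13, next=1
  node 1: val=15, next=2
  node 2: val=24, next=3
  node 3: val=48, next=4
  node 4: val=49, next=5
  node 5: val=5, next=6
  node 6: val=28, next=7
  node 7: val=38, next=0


Floyd's tortoise (slow, +1) and hare (fast, +2):
  init: slow=0, fast=0
  step 1: slow=1, fast=2
  step 2: slow=2, fast=4
  step 3: slow=3, fast=6
  step 4: slow=4, fast=0
  step 5: slow=5, fast=2
  step 6: slow=6, fast=4
  step 7: slow=7, fast=6
  step 8: slow=0, fast=0
  slow == fast at node 0: cycle detected

Cycle: yes


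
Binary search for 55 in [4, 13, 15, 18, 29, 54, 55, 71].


Step 1: lo=0, hi=7, mid=3, val=18
Step 2: lo=4, hi=7, mid=5, val=54
Step 3: lo=6, hi=7, mid=6, val=55

Found at index 6


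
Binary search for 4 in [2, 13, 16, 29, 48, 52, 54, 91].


Step 1: lo=0, hi=7, mid=3, val=29
Step 2: lo=0, hi=2, mid=1, val=13
Step 3: lo=0, hi=0, mid=0, val=2

Not found


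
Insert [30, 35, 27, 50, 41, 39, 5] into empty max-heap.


Insert 30: [30]
Insert 35: [35, 30]
Insert 27: [35, 30, 27]
Insert 50: [50, 35, 27, 30]
Insert 41: [50, 41, 27, 30, 35]
Insert 39: [50, 41, 39, 30, 35, 27]
Insert 5: [50, 41, 39, 30, 35, 27, 5]

Final heap: [50, 41, 39, 30, 35, 27, 5]


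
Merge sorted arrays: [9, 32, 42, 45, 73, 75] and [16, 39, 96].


Take 9 from A
Take 16 from B
Take 32 from A
Take 39 from B
Take 42 from A
Take 45 from A
Take 73 from A
Take 75 from A

Merged: [9, 16, 32, 39, 42, 45, 73, 75, 96]


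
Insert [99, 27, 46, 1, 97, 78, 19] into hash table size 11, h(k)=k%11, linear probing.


Insert 99: h=0 -> slot 0
Insert 27: h=5 -> slot 5
Insert 46: h=2 -> slot 2
Insert 1: h=1 -> slot 1
Insert 97: h=9 -> slot 9
Insert 78: h=1, 2 probes -> slot 3
Insert 19: h=8 -> slot 8

Table: [99, 1, 46, 78, None, 27, None, None, 19, 97, None]


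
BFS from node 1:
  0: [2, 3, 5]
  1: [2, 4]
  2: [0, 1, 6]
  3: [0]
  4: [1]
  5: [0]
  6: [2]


Visit 1, enqueue [2, 4]
Visit 2, enqueue [0, 6]
Visit 4, enqueue []
Visit 0, enqueue [3, 5]
Visit 6, enqueue []
Visit 3, enqueue []
Visit 5, enqueue []

BFS order: [1, 2, 4, 0, 6, 3, 5]


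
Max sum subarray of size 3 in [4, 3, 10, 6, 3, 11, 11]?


[0:3]: 17
[1:4]: 19
[2:5]: 19
[3:6]: 20
[4:7]: 25

Max: 25 at [4:7]


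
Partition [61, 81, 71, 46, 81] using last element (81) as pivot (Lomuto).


Pivot: 81
  61 <= 81: advance i (no swap)
  81 <= 81: advance i (no swap)
  71 <= 81: advance i (no swap)
  46 <= 81: advance i (no swap)
Place pivot at 4: [61, 81, 71, 46, 81]

Partitioned: [61, 81, 71, 46, 81]


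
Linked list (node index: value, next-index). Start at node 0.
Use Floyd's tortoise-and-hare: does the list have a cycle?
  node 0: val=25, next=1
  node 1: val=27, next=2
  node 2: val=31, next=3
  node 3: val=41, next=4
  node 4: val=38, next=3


Floyd's tortoise (slow, +1) and hare (fast, +2):
  init: slow=0, fast=0
  step 1: slow=1, fast=2
  step 2: slow=2, fast=4
  step 3: slow=3, fast=4
  step 4: slow=4, fast=4
  slow == fast at node 4: cycle detected

Cycle: yes


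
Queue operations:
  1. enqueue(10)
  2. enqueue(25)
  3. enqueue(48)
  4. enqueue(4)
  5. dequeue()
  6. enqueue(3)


enqueue(10) -> [10]
enqueue(25) -> [10, 25]
enqueue(48) -> [10, 25, 48]
enqueue(4) -> [10, 25, 48, 4]
dequeue()->10, [25, 48, 4]
enqueue(3) -> [25, 48, 4, 3]

Final queue: [25, 48, 4, 3]


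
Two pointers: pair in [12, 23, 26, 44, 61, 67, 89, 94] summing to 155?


lo=0(12)+hi=7(94)=106
lo=1(23)+hi=7(94)=117
lo=2(26)+hi=7(94)=120
lo=3(44)+hi=7(94)=138
lo=4(61)+hi=7(94)=155

Yes: 61+94=155


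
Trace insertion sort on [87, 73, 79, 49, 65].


Initial: [87, 73, 79, 49, 65]
Insert 73: [73, 87, 79, 49, 65]
Insert 79: [73, 79, 87, 49, 65]
Insert 49: [49, 73, 79, 87, 65]
Insert 65: [49, 65, 73, 79, 87]

Sorted: [49, 65, 73, 79, 87]


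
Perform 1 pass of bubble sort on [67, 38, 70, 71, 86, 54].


Initial: [67, 38, 70, 71, 86, 54]
Pass 1: [38, 67, 70, 71, 54, 86] (2 swaps)

After 1 pass: [38, 67, 70, 71, 54, 86]


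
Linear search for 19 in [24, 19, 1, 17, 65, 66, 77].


i=0: 24!=19
i=1: 19==19 found!

Found at 1, 2 comps


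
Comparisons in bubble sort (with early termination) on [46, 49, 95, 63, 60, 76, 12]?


Algorithm: bubble sort (with early termination)
Input: [46, 49, 95, 63, 60, 76, 12]
Sorted: [12, 46, 49, 60, 63, 76, 95]

21


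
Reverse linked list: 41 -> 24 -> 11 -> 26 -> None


Step 1: curr=41, set curr.next=prev(None) | reversed so far: 41
Step 2: curr=24, set curr.next=prev(41) | reversed so far: 24 -> 41
Step 3: curr=11, set curr.next=prev(24) | reversed so far: 11 -> 24 -> 41
Step 4: curr=26, set curr.next=prev(11) | reversed so far: 26 -> 11 -> 24 -> 41

26 -> 11 -> 24 -> 41 -> None


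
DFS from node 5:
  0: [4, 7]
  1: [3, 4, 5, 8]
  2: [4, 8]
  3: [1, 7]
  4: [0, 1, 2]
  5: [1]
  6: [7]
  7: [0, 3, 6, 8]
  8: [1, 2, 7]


Visit 5, push [1]
Visit 1, push [8, 4, 3]
Visit 3, push [7]
Visit 7, push [8, 6, 0]
Visit 0, push [4]
Visit 4, push [2]
Visit 2, push [8]
Visit 8, push []
Visit 6, push []

DFS order: [5, 1, 3, 7, 0, 4, 2, 8, 6]


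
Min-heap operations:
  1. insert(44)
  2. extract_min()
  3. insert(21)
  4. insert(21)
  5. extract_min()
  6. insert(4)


insert(44) -> [44]
extract_min()->44, []
insert(21) -> [21]
insert(21) -> [21, 21]
extract_min()->21, [21]
insert(4) -> [4, 21]

Final heap: [4, 21]


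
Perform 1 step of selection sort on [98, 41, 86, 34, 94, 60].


Initial: [98, 41, 86, 34, 94, 60]
Step 1: min=34 at 3
  Swap: [34, 41, 86, 98, 94, 60]

After 1 step: [34, 41, 86, 98, 94, 60]


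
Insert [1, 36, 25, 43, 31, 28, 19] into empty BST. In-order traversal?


Insert 1: root
Insert 36: R from 1
Insert 25: R from 1 -> L from 36
Insert 43: R from 1 -> R from 36
Insert 31: R from 1 -> L from 36 -> R from 25
Insert 28: R from 1 -> L from 36 -> R from 25 -> L from 31
Insert 19: R from 1 -> L from 36 -> L from 25

In-order: [1, 19, 25, 28, 31, 36, 43]


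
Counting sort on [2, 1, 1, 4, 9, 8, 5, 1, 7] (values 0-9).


Input: [2, 1, 1, 4, 9, 8, 5, 1, 7]
Counts: [0, 3, 1, 0, 1, 1, 0, 1, 1, 1]

Sorted: [1, 1, 1, 2, 4, 5, 7, 8, 9]


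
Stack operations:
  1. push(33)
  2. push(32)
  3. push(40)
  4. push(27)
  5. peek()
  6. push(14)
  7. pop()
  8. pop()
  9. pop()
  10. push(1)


push(33) -> [33]
push(32) -> [33, 32]
push(40) -> [33, 32, 40]
push(27) -> [33, 32, 40, 27]
peek()->27
push(14) -> [33, 32, 40, 27, 14]
pop()->14, [33, 32, 40, 27]
pop()->27, [33, 32, 40]
pop()->40, [33, 32]
push(1) -> [33, 32, 1]

Final stack: [33, 32, 1]
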